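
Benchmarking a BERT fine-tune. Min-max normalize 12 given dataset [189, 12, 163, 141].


min=12, max=189
(12-12)/(189-12) = 0/177 = 0.0

0.0


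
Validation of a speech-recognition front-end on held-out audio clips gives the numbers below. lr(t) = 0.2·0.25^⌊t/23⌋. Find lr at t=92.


n_drops = ⌊92/23⌋ = 4
lr = 0.2·0.25^4 = 0.2·0.00390625 = 0.00078125

0.00078125


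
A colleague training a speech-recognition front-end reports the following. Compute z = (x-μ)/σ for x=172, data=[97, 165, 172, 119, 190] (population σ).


μ = 148.6, σ = 34.8402
z = (172 - 148.6)/34.8402 = 0.6716

0.6716


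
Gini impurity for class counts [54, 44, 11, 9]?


Probabilities: [54/118, 44/118, 11/118, 9/118] ≈ [0.4576, 0.3729, 0.0932, 0.0763]
Σpᵢ² = (2916 + 1936 + 121 + 81)/118² = 5054/13924
Gini = 1 - Σpᵢ² = 1 - 5054/13924 = 0.637

0.637


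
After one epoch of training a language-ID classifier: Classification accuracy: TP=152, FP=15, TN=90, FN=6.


Accuracy = (TP+TN)/(TP+TN+FP+FN)
= (152+90)/(263)
= 242/263 = 92.02%

92.02%


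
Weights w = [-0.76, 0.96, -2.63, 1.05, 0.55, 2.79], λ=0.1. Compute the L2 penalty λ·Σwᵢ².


‖w‖₂² = (-0.76)² + (0.96)² + (-2.63)² + (1.05)² + (0.55)² + (2.79)²
     = 0.5776 + 0.9216 + 6.9169 + 1.1025 + 0.3025 + 7.7841
     = 17.6052
λ·‖w‖₂² = 0.1·17.6052 = 1.76052

1.76052


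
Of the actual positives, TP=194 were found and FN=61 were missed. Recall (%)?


Recall = TP/(TP+FN)
= 194/(194+61)
= 194/255 = 76.08%

76.08%


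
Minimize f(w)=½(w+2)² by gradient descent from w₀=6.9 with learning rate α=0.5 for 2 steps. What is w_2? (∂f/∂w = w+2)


step 1: grad = 6.9+2 = 8.9; w = 6.9 - 0.5·(8.9) = 2.45
step 2: grad = 2.45+2 = 4.45; w = 2.45 - 0.5·(4.45) = 0.225

0.225


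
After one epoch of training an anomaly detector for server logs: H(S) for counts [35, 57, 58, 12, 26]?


Probabilities: [35/188, 57/188, 58/188, 12/188, 26/188] ≈ [0.1862, 0.3032, 0.3085, 0.0638, 0.1383]
H = -((35/188)·log₂(35/188) + (57/188)·log₂(57/188) + (58/188)·log₂(58/188) + (12/188)·log₂(12/188) + (26/188)·log₂(26/188))
  = 2.145 bits

2.145 bits


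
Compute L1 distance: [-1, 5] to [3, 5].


d = |-1-3| + |5-5|
  = 4 + 0
  = 4

4


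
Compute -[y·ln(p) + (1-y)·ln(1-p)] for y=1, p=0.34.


BCE = -[y·ln(p) + (1-y)·ln(1-p)]
= -1·ln(0.34) - 0
= -ln(0.34) = 1.0788

1.0788


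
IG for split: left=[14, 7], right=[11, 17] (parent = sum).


Parent = [25, 24], H_parent = 0.9997
H_left = 0.9183 (n=21), H_right = 0.9666 (n=28)
H_children = (21/49)·0.9183 + (28/49)·0.9666 = 0.9459
IG = 0.9997 - 0.9459 = 0.0538

0.0538


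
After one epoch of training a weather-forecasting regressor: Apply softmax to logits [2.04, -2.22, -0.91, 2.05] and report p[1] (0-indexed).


Exponentials: e^2.04=7.6906, e^-2.22=0.1086, e^-0.91=0.4025, e^2.05=7.7679
Sum = 15.9696
Softmax = [0.4816, 0.0068, 0.0252, 0.4864]
p[1] = 0.1086/15.9696 = 0.0068

0.0068


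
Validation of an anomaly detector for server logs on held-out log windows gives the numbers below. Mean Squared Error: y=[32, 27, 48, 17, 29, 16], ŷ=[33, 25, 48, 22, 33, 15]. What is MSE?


Squared errors: (32-33)²=1, (27-25)²=4, (48-48)²=0, (17-22)²=25, (29-33)²=16, (16-15)²=1
Sum = 47
MSE = 47/6 = 47/6

47/6


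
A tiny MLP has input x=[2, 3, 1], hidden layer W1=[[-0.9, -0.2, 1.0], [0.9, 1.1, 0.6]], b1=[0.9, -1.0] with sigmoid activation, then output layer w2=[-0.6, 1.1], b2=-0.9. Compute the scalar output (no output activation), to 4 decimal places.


z1[0] = (-0.9)·(2) + (-0.2)·(3) + (1.0)·(1) + 0.9 = -0.5
z1[1] = (0.9)·(2) + (1.1)·(3) + (0.6)·(1) - 1.0 = 4.7
h = sigmoid(z1) = [0.3775, 0.991]
output = (-0.6)·(0.3775) + (1.1)·(0.991) - 0.9 = -0.0364

-0.0364


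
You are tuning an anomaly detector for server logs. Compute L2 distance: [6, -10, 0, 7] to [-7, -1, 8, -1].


d = √((6+ 7)² + (-10+ 1)² + (0-8)² + (7+ 1)²)
  = √(169 + 81 + 64 + 64)
  = √378 = 19.4422

19.4422


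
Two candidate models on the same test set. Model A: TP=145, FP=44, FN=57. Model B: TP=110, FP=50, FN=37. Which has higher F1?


Model A: P=145/189=0.7672, R=145/202=0.7178, F1=2PR/(P+R)=2TP/(2TP+FP+FN)=290/391=0.7417
Model B: P=110/160=0.6875, R=110/147=0.7483, F1=2PR/(P+R)=2TP/(2TP+FP+FN)=220/307=0.7166
0.7417 > 0.7166 → Model A

Model A


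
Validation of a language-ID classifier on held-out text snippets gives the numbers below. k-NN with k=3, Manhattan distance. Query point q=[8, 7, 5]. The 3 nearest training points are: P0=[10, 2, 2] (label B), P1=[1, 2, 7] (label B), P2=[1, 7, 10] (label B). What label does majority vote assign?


d(q,P0) = 10  (label B)
d(q,P1) = 14  (label B)
d(q,P2) = 12  (label B)
Votes: A=0, B=3
Majority → B

B


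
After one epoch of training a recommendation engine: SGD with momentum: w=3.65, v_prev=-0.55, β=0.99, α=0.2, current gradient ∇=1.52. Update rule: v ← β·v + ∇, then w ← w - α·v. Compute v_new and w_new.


v_new = 0.99·-0.55 + 1.52 = -0.5445 + 1.52 = 0.9755
w_new = 3.65 - 0.2·0.9755 = 3.65 - 0.1951 = 3.4549

v_new=0.9755, w_new=3.4549


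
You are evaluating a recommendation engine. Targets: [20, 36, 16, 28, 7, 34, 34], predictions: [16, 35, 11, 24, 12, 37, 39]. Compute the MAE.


Absolute errors: |20-16|=4, |36-35|=1, |16-11|=5, |28-24|=4, |7-12|=5, |34-37|=3, |34-39|=5
Sum = 27
MAE = 27/7 = 27/7

27/7


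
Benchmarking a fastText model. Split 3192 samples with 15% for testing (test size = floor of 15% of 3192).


Test = ⌊3192·15/100⌋ = 478
Train = 3192 - 478 = 2714

Train: 2714, Test: 478


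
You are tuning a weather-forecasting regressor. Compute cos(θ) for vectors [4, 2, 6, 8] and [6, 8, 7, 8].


A·B = 4·6 + 2·8 + 6·7 + 8·8 = 146
‖A‖ = √120 = 10.9545, ‖B‖ = √213 = 14.5945
cos = 146/(√120·√213) = 146/√25560 = 0.9132

0.9132


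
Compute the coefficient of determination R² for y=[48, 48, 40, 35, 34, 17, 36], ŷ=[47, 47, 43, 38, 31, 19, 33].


ȳ = 36.8571
SS_res = Σ(y-ŷ)² = 42
SS_tot = Σ(y-ȳ)² = 664.86
R² = 1 - SS_res/SS_tot = 1 - 0.0632 = 0.9368

0.9368


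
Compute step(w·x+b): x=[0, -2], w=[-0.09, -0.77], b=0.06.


z = (0)·(-0.09) + (-2)·(-0.77) + 0.06
  = 1.6
step(z) = 1 (z≥0)

1


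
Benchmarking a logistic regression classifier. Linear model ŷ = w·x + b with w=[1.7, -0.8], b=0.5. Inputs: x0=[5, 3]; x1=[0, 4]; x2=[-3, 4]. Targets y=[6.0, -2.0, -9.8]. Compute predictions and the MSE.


ŷ0 = (1.7)·(5) + (-0.8)·(3) + 0.5 = 6.6
ŷ1 = (1.7)·(0) + (-0.8)·(4) + 0.5 = -2.7
ŷ2 = (1.7)·(-3) + (-0.8)·(4) + 0.5 = -7.8
errors² = [0.36, 0.49, 4.0]
MSE = 4.8500/3 = 1.6167

1.6167


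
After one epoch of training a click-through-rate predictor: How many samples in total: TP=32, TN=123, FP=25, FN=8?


Total = TP + TN + FP + FN
= 32 + 123 + 25 + 8
= 188
(Predicted positive: 57, predicted negative: 131)

188


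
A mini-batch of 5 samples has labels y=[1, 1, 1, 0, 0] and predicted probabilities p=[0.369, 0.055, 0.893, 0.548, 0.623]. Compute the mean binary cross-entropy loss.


L[0] = -ln(0.369) = 0.997
L[1] = -ln(0.055) = 2.9004
L[2] = -ln(0.893) = 0.1132
L[3] = -ln(1-0.548) = -ln(0.452) = 0.7941
L[4] = -ln(1-0.623) = -ln(0.377) = 0.9755
mean = (0.997 + 2.9004 + 0.1132 + 0.7941 + 0.9755)/5 = 1.156

1.156


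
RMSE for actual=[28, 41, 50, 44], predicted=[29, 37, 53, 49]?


MSE = 51/4 = 12.75
RMSE = √(51/4) = 3.5707

3.5707


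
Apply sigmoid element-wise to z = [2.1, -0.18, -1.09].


σ(2.1) = 1/(1+e^-2.1) = 0.8909
σ(-0.18) = 1/(1+e^0.18) = 0.4551
σ(-1.09) = 1/(1+e^1.09) = 0.2516
result = [0.8909, 0.4551, 0.2516]

[0.8909, 0.4551, 0.2516]


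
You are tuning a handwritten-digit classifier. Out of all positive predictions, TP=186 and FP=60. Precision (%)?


Precision = TP/(TP+FP)
= 186/(186+60)
= 186/246 = 75.61%

75.61%


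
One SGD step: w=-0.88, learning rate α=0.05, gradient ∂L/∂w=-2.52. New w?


w_new = w - α·∇
= -0.88 - 0.05·-2.52
= -0.88 + 0.126
= -0.754

-0.754


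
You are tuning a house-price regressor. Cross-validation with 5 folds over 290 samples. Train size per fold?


Fold size = 290/5 = 58
Training per fold = 290 - 58 = 232

232


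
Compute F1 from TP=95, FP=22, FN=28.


Precision = 95/117 = 0.812
Recall = 95/123 = 0.7724
F1 = 2·P·R/(P+R) = 2·TP/(2·TP+FP+FN) = 190/(190+22+28) = 190/240 = 0.7917

0.7917


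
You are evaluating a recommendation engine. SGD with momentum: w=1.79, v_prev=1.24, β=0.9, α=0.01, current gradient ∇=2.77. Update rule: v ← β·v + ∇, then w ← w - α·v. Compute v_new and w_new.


v_new = 0.9·1.24 + 2.77 = 1.116 + 2.77 = 3.886
w_new = 1.79 - 0.01·3.886 = 1.79 - 0.03886 = 1.75114

v_new=3.886, w_new=1.75114


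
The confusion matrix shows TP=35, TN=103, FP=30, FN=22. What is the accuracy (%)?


Accuracy = (TP+TN)/(TP+TN+FP+FN)
= (35+103)/(190)
= 138/190 = 72.63%

72.63%


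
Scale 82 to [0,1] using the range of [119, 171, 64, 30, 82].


min=30, max=171
(82-30)/(171-30) = 52/141 = 0.3688

0.3688


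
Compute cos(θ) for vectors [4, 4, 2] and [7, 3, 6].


A·B = 4·7 + 4·3 + 2·6 = 52
‖A‖ = √36 = 6, ‖B‖ = √94 = 9.6954
cos = 52/(√36·√94) = 52/√3384 = 0.8939

0.8939


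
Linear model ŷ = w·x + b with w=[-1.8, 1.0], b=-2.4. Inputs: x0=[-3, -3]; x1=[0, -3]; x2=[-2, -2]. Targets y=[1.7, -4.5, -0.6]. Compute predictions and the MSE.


ŷ0 = (-1.8)·(-3) + (1.0)·(-3) - 2.4 = 0.0
ŷ1 = (-1.8)·(0) + (1.0)·(-3) - 2.4 = -5.4
ŷ2 = (-1.8)·(-2) + (1.0)·(-2) - 2.4 = -0.8
errors² = [2.89, 0.81, 0.04]
MSE = 3.7400/3 = 1.2467

1.2467


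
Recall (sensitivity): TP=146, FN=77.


Recall = TP/(TP+FN)
= 146/(146+77)
= 146/223 = 65.47%

65.47%


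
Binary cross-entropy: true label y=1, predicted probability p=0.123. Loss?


BCE = -[y·ln(p) + (1-y)·ln(1-p)]
= -1·ln(0.123) - 0
= -ln(0.123) = 2.0956

2.0956


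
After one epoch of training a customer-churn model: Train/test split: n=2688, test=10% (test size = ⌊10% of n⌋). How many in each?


Test = ⌊2688·10/100⌋ = 268
Train = 2688 - 268 = 2420

Train: 2420, Test: 268


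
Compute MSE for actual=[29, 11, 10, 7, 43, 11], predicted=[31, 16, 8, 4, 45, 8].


Squared errors: (29-31)²=4, (11-16)²=25, (10-8)²=4, (7-4)²=9, (43-45)²=4, (11-8)²=9
Sum = 55
MSE = 55/6 = 55/6

55/6


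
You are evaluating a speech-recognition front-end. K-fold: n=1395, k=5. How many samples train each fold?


Fold size = 1395/5 = 279
Training per fold = 1395 - 279 = 1116

1116


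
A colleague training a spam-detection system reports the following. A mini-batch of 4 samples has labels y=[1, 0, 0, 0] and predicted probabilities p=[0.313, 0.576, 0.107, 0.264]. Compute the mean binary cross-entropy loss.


L[0] = -ln(0.313) = 1.1616
L[1] = -ln(1-0.576) = -ln(0.424) = 0.858
L[2] = -ln(1-0.107) = -ln(0.893) = 0.1132
L[3] = -ln(1-0.264) = -ln(0.736) = 0.3065
mean = (1.1616 + 0.858 + 0.1132 + 0.3065)/4 = 0.6098

0.6098


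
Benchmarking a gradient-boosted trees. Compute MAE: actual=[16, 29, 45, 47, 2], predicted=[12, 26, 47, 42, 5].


Absolute errors: |16-12|=4, |29-26|=3, |45-47|=2, |47-42|=5, |2-5|=3
Sum = 17
MAE = 17/5 = 17/5

17/5


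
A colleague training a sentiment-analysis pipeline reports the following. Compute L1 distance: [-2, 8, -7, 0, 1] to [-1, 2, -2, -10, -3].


d = |-2+ 1| + |8-2| + |-7+ 2| + |0+ 10| + |1+ 3|
  = 1 + 6 + 5 + 10 + 4
  = 26

26


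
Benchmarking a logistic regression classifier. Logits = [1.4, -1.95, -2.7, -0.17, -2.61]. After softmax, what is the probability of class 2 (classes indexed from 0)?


Exponentials: e^1.4=4.0552, e^-1.95=0.1423, e^-2.7=0.0672, e^-0.17=0.8437, e^-2.61=0.0735
Sum = 5.1819
Softmax = [0.7826, 0.0275, 0.013, 0.1628, 0.0142]
p[2] = 0.0672/5.1819 = 0.013

0.013


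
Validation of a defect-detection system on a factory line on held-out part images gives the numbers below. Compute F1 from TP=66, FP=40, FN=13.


Precision = 66/106 = 0.6226
Recall = 66/79 = 0.8354
F1 = 2·P·R/(P+R) = 2·TP/(2·TP+FP+FN) = 132/(132+40+13) = 132/185 = 0.7135

0.7135


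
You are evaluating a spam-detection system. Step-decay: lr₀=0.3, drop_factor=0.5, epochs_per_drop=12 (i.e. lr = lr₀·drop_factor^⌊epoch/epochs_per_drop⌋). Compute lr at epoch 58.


n_drops = ⌊58/12⌋ = 4
lr = 0.3·0.5^4 = 0.3·0.0625 = 0.01875

0.01875


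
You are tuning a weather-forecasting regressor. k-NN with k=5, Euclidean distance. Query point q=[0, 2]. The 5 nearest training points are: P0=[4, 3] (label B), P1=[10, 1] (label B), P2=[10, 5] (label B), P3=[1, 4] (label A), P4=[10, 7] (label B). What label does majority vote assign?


d(q,P0) = 4.1231  (label B)
d(q,P1) = 10.0499  (label B)
d(q,P2) = 10.4403  (label B)
d(q,P3) = 2.2361  (label A)
d(q,P4) = 11.1803  (label B)
Votes: A=1, B=4
Majority → B

B


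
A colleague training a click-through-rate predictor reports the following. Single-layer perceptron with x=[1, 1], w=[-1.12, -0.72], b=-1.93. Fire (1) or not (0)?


z = (1)·(-1.12) + (1)·(-0.72) - 1.93
  = -3.77
step(z) = 0 (z<0)

0


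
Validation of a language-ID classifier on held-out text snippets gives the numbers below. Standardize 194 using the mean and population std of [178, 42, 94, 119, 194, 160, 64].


μ = 121.5714, σ = 53.8778
z = (194 - 121.5714)/53.8778 = 1.3443

1.3443


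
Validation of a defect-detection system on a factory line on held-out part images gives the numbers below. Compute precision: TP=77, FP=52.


Precision = TP/(TP+FP)
= 77/(77+52)
= 77/129 = 59.69%

59.69%


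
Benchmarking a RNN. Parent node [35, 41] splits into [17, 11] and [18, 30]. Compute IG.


Parent = [35, 41], H_parent = 0.9955
H_left = 0.9666 (n=28), H_right = 0.9544 (n=48)
H_children = (28/76)·0.9666 + (48/76)·0.9544 = 0.9589
IG = 0.9955 - 0.9589 = 0.0366

0.0366


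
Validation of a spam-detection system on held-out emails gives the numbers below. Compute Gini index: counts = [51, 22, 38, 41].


Probabilities: [51/152, 22/152, 38/152, 41/152] ≈ [0.3355, 0.1447, 0.25, 0.2697]
Σpᵢ² = (2601 + 484 + 1444 + 1681)/152² = 6210/23104
Gini = 1 - Σpᵢ² = 1 - 6210/23104 = 0.7312

0.7312


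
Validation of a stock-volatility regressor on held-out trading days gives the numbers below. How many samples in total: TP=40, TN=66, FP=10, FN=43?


Total = TP + TN + FP + FN
= 40 + 66 + 10 + 43
= 159
(Predicted positive: 50, predicted negative: 109)

159


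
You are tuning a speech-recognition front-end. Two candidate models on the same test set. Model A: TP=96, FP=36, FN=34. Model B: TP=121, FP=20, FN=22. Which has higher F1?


Model A: P=96/132=0.7273, R=96/130=0.7385, F1=2PR/(P+R)=2TP/(2TP+FP+FN)=192/262=0.7328
Model B: P=121/141=0.8582, R=121/143=0.8462, F1=2PR/(P+R)=2TP/(2TP+FP+FN)=242/284=0.8521
0.7328 < 0.8521 → Model B

Model B


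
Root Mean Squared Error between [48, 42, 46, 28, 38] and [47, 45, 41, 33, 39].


MSE = 61/5 = 12.2
RMSE = √(61/5) = 3.4928

3.4928


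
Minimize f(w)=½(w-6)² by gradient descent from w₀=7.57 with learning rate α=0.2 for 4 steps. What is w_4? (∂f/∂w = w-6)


step 1: grad = 7.57-6 = 1.57; w = 7.57 - 0.2·(1.57) = 7.256
step 2: grad = 7.256-6 = 1.256; w = 7.256 - 0.2·(1.256) = 7.0048
step 3: grad = 7.0048-6 = 1.0048; w = 7.0048 - 0.2·(1.0048) = 6.80384
step 4: grad = 6.80384-6 = 0.80384; w = 6.80384 - 0.2·(0.80384) = 6.643072

6.643072


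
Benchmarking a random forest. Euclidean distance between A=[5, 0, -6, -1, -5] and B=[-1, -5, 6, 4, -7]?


d = √((5+ 1)² + (0+ 5)² + (-6-6)² + (-1-4)² + (-5+ 7)²)
  = √(36 + 25 + 144 + 25 + 4)
  = √234 = 15.2971

15.2971


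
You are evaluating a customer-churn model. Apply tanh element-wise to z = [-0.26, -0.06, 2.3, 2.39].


tanh(-0.26) = -0.2543
tanh(-0.06) = -0.0599
tanh(2.3) = 0.9801
tanh(2.39) = 0.9833
result = [-0.2543, -0.0599, 0.9801, 0.9833]

[-0.2543, -0.0599, 0.9801, 0.9833]


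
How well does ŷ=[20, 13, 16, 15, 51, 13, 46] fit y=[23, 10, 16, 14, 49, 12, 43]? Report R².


ȳ = 23.8571
SS_res = Σ(y-ŷ)² = 33
SS_tot = Σ(y-ȳ)² = 1490.86
R² = 1 - SS_res/SS_tot = 1 - 0.0221 = 0.9779

0.9779


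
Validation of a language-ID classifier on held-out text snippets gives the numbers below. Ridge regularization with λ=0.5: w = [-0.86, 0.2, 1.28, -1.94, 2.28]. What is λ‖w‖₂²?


‖w‖₂² = (-0.86)² + (0.2)² + (1.28)² + (-1.94)² + (2.28)²
     = 0.7396 + 0.04 + 1.6384 + 3.7636 + 5.1984
     = 11.38
λ·‖w‖₂² = 0.5·11.38 = 5.69

5.69


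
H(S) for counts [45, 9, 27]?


Probabilities: [45/81, 9/81, 27/81] ≈ [0.5556, 0.1111, 0.3333]
H = -((45/81)·log₂(45/81) + (9/81)·log₂(9/81) + (27/81)·log₂(27/81))
  = 1.3516 bits

1.3516 bits


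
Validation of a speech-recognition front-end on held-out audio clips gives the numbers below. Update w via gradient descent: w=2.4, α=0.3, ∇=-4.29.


w_new = w - α·∇
= 2.4 - 0.3·-4.29
= 2.4 + 1.287
= 3.687

3.687


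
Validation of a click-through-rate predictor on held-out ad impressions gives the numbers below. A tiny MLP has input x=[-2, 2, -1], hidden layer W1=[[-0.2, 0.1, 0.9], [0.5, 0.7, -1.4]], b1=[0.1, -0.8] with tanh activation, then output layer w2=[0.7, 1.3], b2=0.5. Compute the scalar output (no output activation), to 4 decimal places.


z1[0] = (-0.2)·(-2) + (0.1)·(2) + (0.9)·(-1) + 0.1 = -0.2
z1[1] = (0.5)·(-2) + (0.7)·(2) + (-1.4)·(-1) - 0.8 = 1.0
h = tanh(z1) = [-0.1974, 0.7616]
output = (0.7)·(-0.1974) + (1.3)·(0.7616) + 0.5 = 1.3519

1.3519


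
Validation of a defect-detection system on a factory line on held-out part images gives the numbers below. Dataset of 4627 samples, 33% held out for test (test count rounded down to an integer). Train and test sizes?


Test = ⌊4627·33/100⌋ = 1526
Train = 4627 - 1526 = 3101

Train: 3101, Test: 1526


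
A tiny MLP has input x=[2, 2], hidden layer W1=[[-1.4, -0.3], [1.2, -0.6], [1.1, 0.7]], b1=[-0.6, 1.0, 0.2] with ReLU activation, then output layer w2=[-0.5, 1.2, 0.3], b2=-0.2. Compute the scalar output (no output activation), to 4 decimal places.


z1[0] = (-1.4)·(2) + (-0.3)·(2) - 0.6 = -4.0
z1[1] = (1.2)·(2) + (-0.6)·(2) + 1.0 = 2.2
z1[2] = (1.1)·(2) + (0.7)·(2) + 0.2 = 3.8
h = ReLU(z1) = [0.0, 2.2, 3.8]
output = (-0.5)·(0.0) + (1.2)·(2.2) + (0.3)·(3.8) - 0.2 = 3.58

3.58


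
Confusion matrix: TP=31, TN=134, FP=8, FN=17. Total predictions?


Total = TP + TN + FP + FN
= 31 + 134 + 8 + 17
= 190
(Predicted positive: 39, predicted negative: 151)

190


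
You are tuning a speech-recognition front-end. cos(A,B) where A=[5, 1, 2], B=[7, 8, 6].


A·B = 5·7 + 1·8 + 2·6 = 55
‖A‖ = √30 = 5.4772, ‖B‖ = √149 = 12.2066
cos = 55/(√30·√149) = 55/√4470 = 0.8226

0.8226


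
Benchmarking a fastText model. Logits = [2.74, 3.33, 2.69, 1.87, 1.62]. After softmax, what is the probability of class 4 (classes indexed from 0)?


Exponentials: e^2.74=15.487, e^3.33=27.9383, e^2.69=14.7317, e^1.87=6.4883, e^1.62=5.0531
Sum = 69.6984
Softmax = [0.2222, 0.4008, 0.2114, 0.0931, 0.0725]
p[4] = 5.0531/69.6984 = 0.0725

0.0725


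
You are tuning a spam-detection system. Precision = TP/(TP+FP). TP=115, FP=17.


Precision = TP/(TP+FP)
= 115/(115+17)
= 115/132 = 87.12%

87.12%


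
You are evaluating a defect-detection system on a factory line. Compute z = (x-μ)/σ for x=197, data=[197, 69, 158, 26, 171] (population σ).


μ = 124.2, σ = 65.3036
z = (197 - 124.2)/65.3036 = 1.1148

1.1148


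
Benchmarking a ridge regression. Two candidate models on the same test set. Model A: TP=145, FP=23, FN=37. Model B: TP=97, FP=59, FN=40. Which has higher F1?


Model A: P=145/168=0.8631, R=145/182=0.7967, F1=2PR/(P+R)=2TP/(2TP+FP+FN)=290/350=0.8286
Model B: P=97/156=0.6218, R=97/137=0.708, F1=2PR/(P+R)=2TP/(2TP+FP+FN)=194/293=0.6621
0.8286 > 0.6621 → Model A

Model A


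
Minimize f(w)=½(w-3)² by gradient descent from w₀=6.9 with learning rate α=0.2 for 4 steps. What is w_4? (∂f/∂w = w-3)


step 1: grad = 6.9-3 = 3.9; w = 6.9 - 0.2·(3.9) = 6.12
step 2: grad = 6.12-3 = 3.12; w = 6.12 - 0.2·(3.12) = 5.496
step 3: grad = 5.496-3 = 2.496; w = 5.496 - 0.2·(2.496) = 4.9968
step 4: grad = 4.9968-3 = 1.9968; w = 4.9968 - 0.2·(1.9968) = 4.59744

4.59744


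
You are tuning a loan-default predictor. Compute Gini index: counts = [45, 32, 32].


Probabilities: [45/109, 32/109, 32/109] ≈ [0.4128, 0.2936, 0.2936]
Σpᵢ² = (2025 + 1024 + 1024)/109² = 4073/11881
Gini = 1 - Σpᵢ² = 1 - 4073/11881 = 0.6572

0.6572


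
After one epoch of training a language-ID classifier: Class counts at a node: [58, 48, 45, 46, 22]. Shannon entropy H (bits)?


Probabilities: [58/219, 48/219, 45/219, 46/219, 22/219] ≈ [0.2648, 0.2192, 0.2055, 0.21, 0.1005]
H = -((58/219)·log₂(58/219) + (48/219)·log₂(48/219) + (45/219)·log₂(45/219) + (46/219)·log₂(46/219) + (22/219)·log₂(22/219))
  = 2.2626 bits

2.2626 bits


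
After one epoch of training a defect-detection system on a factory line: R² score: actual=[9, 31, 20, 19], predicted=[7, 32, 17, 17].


ȳ = 19.75
SS_res = Σ(y-ŷ)² = 18
SS_tot = Σ(y-ȳ)² = 242.75
R² = 1 - SS_res/SS_tot = 1 - 0.0742 = 0.9258

0.9258


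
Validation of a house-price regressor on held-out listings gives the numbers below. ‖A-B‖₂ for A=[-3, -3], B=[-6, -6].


d = √((-3+ 6)² + (-3+ 6)²)
  = √(9 + 9)
  = √18 = 4.2426

4.2426


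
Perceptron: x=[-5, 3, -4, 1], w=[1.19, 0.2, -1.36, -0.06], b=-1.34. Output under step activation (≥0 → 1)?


z = (-5)·(1.19) + (3)·(0.2) + (-4)·(-1.36) + (1)·(-0.06) - 1.34
  = -1.31
step(z) = 0 (z<0)

0


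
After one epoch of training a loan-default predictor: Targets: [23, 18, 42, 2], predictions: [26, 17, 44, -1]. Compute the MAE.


Absolute errors: |23-26|=3, |18-17|=1, |42-44|=2, |2+ 1|=3
Sum = 9
MAE = 9/4 = 9/4

9/4


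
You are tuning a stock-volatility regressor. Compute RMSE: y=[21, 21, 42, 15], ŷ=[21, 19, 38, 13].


MSE = 24/4 = 6
RMSE = √(24/4) = 2.4495

2.4495


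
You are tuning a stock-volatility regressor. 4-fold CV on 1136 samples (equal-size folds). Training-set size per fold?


Fold size = 1136/4 = 284
Training per fold = 1136 - 284 = 852

852


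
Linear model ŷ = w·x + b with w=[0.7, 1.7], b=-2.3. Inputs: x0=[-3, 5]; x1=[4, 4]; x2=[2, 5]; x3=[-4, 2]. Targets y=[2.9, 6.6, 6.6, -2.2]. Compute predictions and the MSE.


ŷ0 = (0.7)·(-3) + (1.7)·(5) - 2.3 = 4.1
ŷ1 = (0.7)·(4) + (1.7)·(4) - 2.3 = 7.3
ŷ2 = (0.7)·(2) + (1.7)·(5) - 2.3 = 7.6
ŷ3 = (0.7)·(-4) + (1.7)·(2) - 2.3 = -1.7
errors² = [1.44, 0.49, 1.0, 0.25]
MSE = 3.1800/4 = 0.795

0.795


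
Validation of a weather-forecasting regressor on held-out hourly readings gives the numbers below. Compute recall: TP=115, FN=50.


Recall = TP/(TP+FN)
= 115/(115+50)
= 115/165 = 69.7%

69.7%


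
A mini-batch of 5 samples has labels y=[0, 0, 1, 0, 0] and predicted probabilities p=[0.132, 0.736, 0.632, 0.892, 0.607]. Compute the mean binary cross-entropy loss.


L[0] = -ln(1-0.132) = -ln(0.868) = 0.1416
L[1] = -ln(1-0.736) = -ln(0.264) = 1.3318
L[2] = -ln(0.632) = 0.4589
L[3] = -ln(1-0.892) = -ln(0.108) = 2.2256
L[4] = -ln(1-0.607) = -ln(0.393) = 0.9339
mean = (0.1416 + 1.3318 + 0.4589 + 2.2256 + 0.9339)/5 = 1.0184

1.0184


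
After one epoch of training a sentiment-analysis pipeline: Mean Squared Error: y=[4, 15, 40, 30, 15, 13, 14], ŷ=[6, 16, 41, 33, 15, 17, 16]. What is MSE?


Squared errors: (4-6)²=4, (15-16)²=1, (40-41)²=1, (30-33)²=9, (15-15)²=0, (13-17)²=16, (14-16)²=4
Sum = 35
MSE = 35/7 = 5

5


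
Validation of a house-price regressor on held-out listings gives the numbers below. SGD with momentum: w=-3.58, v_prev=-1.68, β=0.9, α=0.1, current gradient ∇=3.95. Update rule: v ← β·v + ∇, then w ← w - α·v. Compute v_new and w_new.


v_new = 0.9·-1.68 + 3.95 = -1.512 + 3.95 = 2.438
w_new = -3.58 - 0.1·2.438 = -3.58 - 0.2438 = -3.8238

v_new=2.438, w_new=-3.8238


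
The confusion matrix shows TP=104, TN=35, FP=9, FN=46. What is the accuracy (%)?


Accuracy = (TP+TN)/(TP+TN+FP+FN)
= (104+35)/(194)
= 139/194 = 71.65%

71.65%


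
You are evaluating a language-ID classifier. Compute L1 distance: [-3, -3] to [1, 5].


d = |-3-1| + |-3-5|
  = 4 + 8
  = 12

12


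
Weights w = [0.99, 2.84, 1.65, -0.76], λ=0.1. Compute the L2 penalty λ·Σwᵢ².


‖w‖₂² = (0.99)² + (2.84)² + (1.65)² + (-0.76)²
     = 0.9801 + 8.0656 + 2.7225 + 0.5776
     = 12.3458
λ·‖w‖₂² = 0.1·12.3458 = 1.23458

1.23458


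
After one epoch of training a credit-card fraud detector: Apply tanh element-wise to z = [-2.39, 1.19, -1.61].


tanh(-2.39) = -0.9833
tanh(1.19) = 0.8306
tanh(-1.61) = -0.9232
result = [-0.9833, 0.8306, -0.9232]

[-0.9833, 0.8306, -0.9232]


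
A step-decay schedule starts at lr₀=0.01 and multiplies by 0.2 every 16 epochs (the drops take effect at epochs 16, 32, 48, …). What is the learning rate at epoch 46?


n_drops = ⌊46/16⌋ = 2
lr = 0.01·0.2^2 = 0.01·0.04 = 0.0004

0.0004


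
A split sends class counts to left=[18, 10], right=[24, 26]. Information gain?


Parent = [42, 36], H_parent = 0.9957
H_left = 0.9403 (n=28), H_right = 0.9988 (n=50)
H_children = (28/78)·0.9403 + (50/78)·0.9988 = 0.9778
IG = 0.9957 - 0.9778 = 0.0179

0.0179


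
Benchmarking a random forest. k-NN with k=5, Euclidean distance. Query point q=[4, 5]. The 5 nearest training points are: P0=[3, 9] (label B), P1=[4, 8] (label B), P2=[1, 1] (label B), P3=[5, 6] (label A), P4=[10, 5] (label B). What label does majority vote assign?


d(q,P0) = 4.1231  (label B)
d(q,P1) = 3.0  (label B)
d(q,P2) = 5.0  (label B)
d(q,P3) = 1.4142  (label A)
d(q,P4) = 6.0  (label B)
Votes: A=1, B=4
Majority → B

B


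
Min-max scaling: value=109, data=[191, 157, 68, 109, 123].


min=68, max=191
(109-68)/(191-68) = 41/123 = 0.3333

0.3333


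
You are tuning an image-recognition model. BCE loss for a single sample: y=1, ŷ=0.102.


BCE = -[y·ln(p) + (1-y)·ln(1-p)]
= -1·ln(0.102) - 0
= -ln(0.102) = 2.2828

2.2828


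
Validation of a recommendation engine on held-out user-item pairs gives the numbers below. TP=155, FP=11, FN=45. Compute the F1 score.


Precision = 155/166 = 0.9337
Recall = 155/200 = 0.775
F1 = 2·P·R/(P+R) = 2·TP/(2·TP+FP+FN) = 310/(310+11+45) = 310/366 = 0.847

0.847


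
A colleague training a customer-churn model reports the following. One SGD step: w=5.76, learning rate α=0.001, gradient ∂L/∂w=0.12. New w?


w_new = w - α·∇
= 5.76 - 0.001·0.12
= 5.76 - 0.00012
= 5.75988

5.75988


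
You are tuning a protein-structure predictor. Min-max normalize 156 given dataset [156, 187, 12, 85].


min=12, max=187
(156-12)/(187-12) = 144/175 = 0.8229

0.8229


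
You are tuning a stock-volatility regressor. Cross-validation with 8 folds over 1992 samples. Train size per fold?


Fold size = 1992/8 = 249
Training per fold = 1992 - 249 = 1743

1743


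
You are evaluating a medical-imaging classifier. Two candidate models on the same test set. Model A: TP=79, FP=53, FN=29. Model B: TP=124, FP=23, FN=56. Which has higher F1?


Model A: P=79/132=0.5985, R=79/108=0.7315, F1=2PR/(P+R)=2TP/(2TP+FP+FN)=158/240=0.6583
Model B: P=124/147=0.8435, R=124/180=0.6889, F1=2PR/(P+R)=2TP/(2TP+FP+FN)=248/327=0.7584
0.6583 < 0.7584 → Model B

Model B


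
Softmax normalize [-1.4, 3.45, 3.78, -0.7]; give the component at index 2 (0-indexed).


Exponentials: e^-1.4=0.2466, e^3.45=31.5004, e^3.78=43.816, e^-0.7=0.4966
Sum = 76.0596
Softmax = [0.0032, 0.4142, 0.5761, 0.0065]
p[2] = 43.816/76.0596 = 0.5761

0.5761


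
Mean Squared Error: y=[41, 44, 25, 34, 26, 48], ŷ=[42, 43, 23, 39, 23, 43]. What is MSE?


Squared errors: (41-42)²=1, (44-43)²=1, (25-23)²=4, (34-39)²=25, (26-23)²=9, (48-43)²=25
Sum = 65
MSE = 65/6 = 65/6

65/6


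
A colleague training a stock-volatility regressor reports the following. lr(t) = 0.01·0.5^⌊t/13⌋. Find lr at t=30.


n_drops = ⌊30/13⌋ = 2
lr = 0.01·0.5^2 = 0.01·0.25 = 0.0025

0.0025


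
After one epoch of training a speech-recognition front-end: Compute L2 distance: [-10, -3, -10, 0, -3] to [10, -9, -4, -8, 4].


d = √((-10-10)² + (-3+ 9)² + (-10+ 4)² + (0+ 8)² + (-3-4)²)
  = √(400 + 36 + 36 + 64 + 49)
  = √585 = 24.1868

24.1868


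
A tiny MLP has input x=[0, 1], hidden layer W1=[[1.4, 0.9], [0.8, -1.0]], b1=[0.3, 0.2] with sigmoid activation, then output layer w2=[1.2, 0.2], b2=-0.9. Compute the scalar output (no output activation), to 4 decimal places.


z1[0] = (1.4)·(0) + (0.9)·(1) + 0.3 = 1.2
z1[1] = (0.8)·(0) + (-1.0)·(1) + 0.2 = -0.8
h = sigmoid(z1) = [0.7685, 0.31]
output = (1.2)·(0.7685) + (0.2)·(0.31) - 0.9 = 0.0842

0.0842


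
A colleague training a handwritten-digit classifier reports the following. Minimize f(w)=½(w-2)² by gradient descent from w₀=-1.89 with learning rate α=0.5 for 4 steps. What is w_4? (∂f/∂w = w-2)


step 1: grad = -1.89-2 = -3.89; w = -1.89 - 0.5·(-3.89) = 0.055
step 2: grad = 0.055-2 = -1.945; w = 0.055 - 0.5·(-1.945) = 1.0275
step 3: grad = 1.0275-2 = -0.9725; w = 1.0275 - 0.5·(-0.9725) = 1.51375
step 4: grad = 1.51375-2 = -0.48625; w = 1.51375 - 0.5·(-0.48625) = 1.756875

1.756875


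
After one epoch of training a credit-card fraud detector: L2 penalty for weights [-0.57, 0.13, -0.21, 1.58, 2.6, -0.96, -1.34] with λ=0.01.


‖w‖₂² = (-0.57)² + (0.13)² + (-0.21)² + (1.58)² + (2.6)² + (-0.96)² + (-1.34)²
     = 0.3249 + 0.0169 + 0.0441 + 2.4964 + 6.76 + 0.9216 + 1.7956
     = 12.3595
λ·‖w‖₂² = 0.01·12.3595 = 0.123595

0.123595


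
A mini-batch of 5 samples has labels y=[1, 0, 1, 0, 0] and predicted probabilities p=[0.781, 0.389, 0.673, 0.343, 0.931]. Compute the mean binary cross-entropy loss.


L[0] = -ln(0.781) = 0.2472
L[1] = -ln(1-0.389) = -ln(0.611) = 0.4927
L[2] = -ln(0.673) = 0.396
L[3] = -ln(1-0.343) = -ln(0.657) = 0.4201
L[4] = -ln(1-0.931) = -ln(0.069) = 2.6736
mean = (0.2472 + 0.4927 + 0.396 + 0.4201 + 2.6736)/5 = 0.8459

0.8459


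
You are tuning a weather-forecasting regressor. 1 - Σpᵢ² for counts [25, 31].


Probabilities: [25/56, 31/56] ≈ [0.4464, 0.5536]
Σpᵢ² = (625 + 961)/56² = 1586/3136
Gini = 1 - Σpᵢ² = 1 - 1586/3136 = 0.4943

0.4943


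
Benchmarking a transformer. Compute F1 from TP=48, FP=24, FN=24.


Precision = 48/72 = 0.6667
Recall = 48/72 = 0.6667
F1 = 2·P·R/(P+R) = 2·TP/(2·TP+FP+FN) = 96/(96+24+24) = 96/144 = 0.6667

0.6667


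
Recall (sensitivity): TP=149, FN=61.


Recall = TP/(TP+FN)
= 149/(149+61)
= 149/210 = 70.95%

70.95%


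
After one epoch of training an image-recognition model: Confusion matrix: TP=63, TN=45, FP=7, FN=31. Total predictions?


Total = TP + TN + FP + FN
= 63 + 45 + 7 + 31
= 146
(Predicted positive: 70, predicted negative: 76)

146


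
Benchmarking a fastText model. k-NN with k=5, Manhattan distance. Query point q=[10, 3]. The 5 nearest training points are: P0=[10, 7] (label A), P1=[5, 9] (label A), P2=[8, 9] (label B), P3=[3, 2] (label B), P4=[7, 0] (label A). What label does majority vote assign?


d(q,P0) = 4  (label A)
d(q,P1) = 11  (label A)
d(q,P2) = 8  (label B)
d(q,P3) = 8  (label B)
d(q,P4) = 6  (label A)
Votes: A=3, B=2
Majority → A

A


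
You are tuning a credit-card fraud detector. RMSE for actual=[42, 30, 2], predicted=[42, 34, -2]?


MSE = 32/3 = 10.6667
RMSE = √(32/3) = 3.266

3.266


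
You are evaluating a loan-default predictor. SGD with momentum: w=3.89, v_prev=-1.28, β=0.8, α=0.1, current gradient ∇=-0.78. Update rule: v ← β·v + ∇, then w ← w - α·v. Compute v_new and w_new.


v_new = 0.8·-1.28 - 0.78 = -1.024 - 0.78 = -1.804
w_new = 3.89 - 0.1·-1.804 = 3.89 + 0.1804 = 4.0704

v_new=-1.804, w_new=4.0704


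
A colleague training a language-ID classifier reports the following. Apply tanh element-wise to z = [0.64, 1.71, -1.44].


tanh(0.64) = 0.5649
tanh(1.71) = 0.9366
tanh(-1.44) = -0.8937
result = [0.5649, 0.9366, -0.8937]

[0.5649, 0.9366, -0.8937]


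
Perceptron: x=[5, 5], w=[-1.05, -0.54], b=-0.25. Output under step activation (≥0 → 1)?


z = (5)·(-1.05) + (5)·(-0.54) - 0.25
  = -8.2
step(z) = 0 (z<0)

0


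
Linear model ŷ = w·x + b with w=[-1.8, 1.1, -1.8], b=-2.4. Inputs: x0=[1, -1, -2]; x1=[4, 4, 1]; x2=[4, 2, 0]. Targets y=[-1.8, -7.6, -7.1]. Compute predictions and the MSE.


ŷ0 = (-1.8)·(1) + (1.1)·(-1) + (-1.8)·(-2) - 2.4 = -1.7
ŷ1 = (-1.8)·(4) + (1.1)·(4) + (-1.8)·(1) - 2.4 = -7.0
ŷ2 = (-1.8)·(4) + (1.1)·(2) + (-1.8)·(0) - 2.4 = -7.4
errors² = [0.01, 0.36, 0.09]
MSE = 0.4600/3 = 0.1533

0.1533


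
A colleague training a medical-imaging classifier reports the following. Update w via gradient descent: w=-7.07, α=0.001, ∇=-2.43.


w_new = w - α·∇
= -7.07 - 0.001·-2.43
= -7.07 + 0.00243
= -7.06757

-7.06757


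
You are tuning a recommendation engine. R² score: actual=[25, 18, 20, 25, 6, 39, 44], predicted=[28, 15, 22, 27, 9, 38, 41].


ȳ = 25.2857
SS_res = Σ(y-ŷ)² = 45
SS_tot = Σ(y-ȳ)² = 991.43
R² = 1 - SS_res/SS_tot = 1 - 0.0454 = 0.9546

0.9546


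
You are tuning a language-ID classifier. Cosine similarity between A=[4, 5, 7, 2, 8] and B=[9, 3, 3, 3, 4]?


A·B = 4·9 + 5·3 + 7·3 + 2·3 + 8·4 = 110
‖A‖ = √158 = 12.5698, ‖B‖ = √124 = 11.1355
cos = 110/(√158·√124) = 110/√19592 = 0.7859

0.7859


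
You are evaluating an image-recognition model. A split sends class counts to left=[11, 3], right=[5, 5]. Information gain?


Parent = [16, 8], H_parent = 0.9183
H_left = 0.7496 (n=14), H_right = 1 (n=10)
H_children = (14/24)·0.7496 + (10/24)·1 = 0.8539
IG = 0.9183 - 0.8539 = 0.0644

0.0644


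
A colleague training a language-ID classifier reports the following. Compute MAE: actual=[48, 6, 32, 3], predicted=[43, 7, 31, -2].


Absolute errors: |48-43|=5, |6-7|=1, |32-31|=1, |3+ 2|=5
Sum = 12
MAE = 12/4 = 3

3


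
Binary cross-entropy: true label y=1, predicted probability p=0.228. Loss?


BCE = -[y·ln(p) + (1-y)·ln(1-p)]
= -1·ln(0.228) - 0
= -ln(0.228) = 1.4784

1.4784


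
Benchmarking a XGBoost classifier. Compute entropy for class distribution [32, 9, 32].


Probabilities: [32/73, 9/73, 32/73] ≈ [0.4384, 0.1233, 0.4384]
H = -((32/73)·log₂(32/73) + (9/73)·log₂(9/73) + (32/73)·log₂(32/73))
  = 1.4155 bits

1.4155 bits


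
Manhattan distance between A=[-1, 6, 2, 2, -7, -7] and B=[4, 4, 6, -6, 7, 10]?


d = |-1-4| + |6-4| + |2-6| + |2+ 6| + |-7-7| + |-7-10|
  = 5 + 2 + 4 + 8 + 14 + 17
  = 50

50


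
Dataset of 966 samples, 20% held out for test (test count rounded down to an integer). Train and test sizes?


Test = ⌊966·20/100⌋ = 193
Train = 966 - 193 = 773

Train: 773, Test: 193


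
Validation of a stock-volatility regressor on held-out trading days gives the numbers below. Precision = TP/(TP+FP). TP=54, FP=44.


Precision = TP/(TP+FP)
= 54/(54+44)
= 54/98 = 55.1%

55.1%


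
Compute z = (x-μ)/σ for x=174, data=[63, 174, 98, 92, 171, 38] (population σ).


μ = 106, σ = 50.9608
z = (174 - 106)/50.9608 = 1.3344

1.3344


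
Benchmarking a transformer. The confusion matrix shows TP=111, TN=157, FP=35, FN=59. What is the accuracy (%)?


Accuracy = (TP+TN)/(TP+TN+FP+FN)
= (111+157)/(362)
= 268/362 = 74.03%

74.03%


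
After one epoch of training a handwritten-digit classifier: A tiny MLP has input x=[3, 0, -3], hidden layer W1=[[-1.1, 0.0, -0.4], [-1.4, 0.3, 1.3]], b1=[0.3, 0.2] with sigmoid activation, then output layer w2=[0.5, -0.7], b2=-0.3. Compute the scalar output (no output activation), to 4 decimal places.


z1[0] = (-1.1)·(3) + (0.0)·(0) + (-0.4)·(-3) + 0.3 = -1.8
z1[1] = (-1.4)·(3) + (0.3)·(0) + (1.3)·(-3) + 0.2 = -7.9
h = sigmoid(z1) = [0.1419, 0.0004]
output = (0.5)·(0.1419) + (-0.7)·(0.0004) - 0.3 = -0.2293

-0.2293


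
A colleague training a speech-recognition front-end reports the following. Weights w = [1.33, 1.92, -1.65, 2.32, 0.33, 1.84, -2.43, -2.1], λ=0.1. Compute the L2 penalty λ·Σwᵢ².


‖w‖₂² = (1.33)² + (1.92)² + (-1.65)² + (2.32)² + (0.33)² + (1.84)² + (-2.43)² + (-2.1)²
     = 1.7689 + 3.6864 + 2.7225 + 5.3824 + 0.1089 + 3.3856 + 5.9049 + 4.41
     = 27.3696
λ·‖w‖₂² = 0.1·27.3696 = 2.73696

2.73696


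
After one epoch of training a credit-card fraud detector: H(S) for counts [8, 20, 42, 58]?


Probabilities: [8/128, 20/128, 42/128, 58/128] ≈ [0.0625, 0.1562, 0.3281, 0.4531]
H = -((8/128)·log₂(8/128) + (20/128)·log₂(20/128) + (42/128)·log₂(42/128) + (58/128)·log₂(58/128))
  = 1.7134 bits

1.7134 bits


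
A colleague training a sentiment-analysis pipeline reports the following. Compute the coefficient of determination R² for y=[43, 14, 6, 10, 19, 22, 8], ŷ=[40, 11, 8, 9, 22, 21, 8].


ȳ = 17.4286
SS_res = Σ(y-ŷ)² = 33
SS_tot = Σ(y-ȳ)² = 963.71
R² = 1 - SS_res/SS_tot = 1 - 0.0342 = 0.9658

0.9658


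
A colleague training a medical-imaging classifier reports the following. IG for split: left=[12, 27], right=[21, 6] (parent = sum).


Parent = [33, 33], H_parent = 1
H_left = 0.8905 (n=39), H_right = 0.7642 (n=27)
H_children = (39/66)·0.8905 + (27/66)·0.7642 = 0.8388
IG = 1 - 0.8388 = 0.1612

0.1612


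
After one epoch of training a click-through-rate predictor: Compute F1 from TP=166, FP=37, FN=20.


Precision = 166/203 = 0.8177
Recall = 166/186 = 0.8925
F1 = 2·P·R/(P+R) = 2·TP/(2·TP+FP+FN) = 332/(332+37+20) = 332/389 = 0.8535

0.8535


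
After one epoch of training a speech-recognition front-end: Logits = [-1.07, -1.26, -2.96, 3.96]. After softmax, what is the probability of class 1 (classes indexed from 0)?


Exponentials: e^-1.07=0.343, e^-1.26=0.2837, e^-2.96=0.0518, e^3.96=52.4573
Sum = 53.1358
Softmax = [0.0065, 0.0053, 0.001, 0.9872]
p[1] = 0.2837/53.1358 = 0.0053

0.0053


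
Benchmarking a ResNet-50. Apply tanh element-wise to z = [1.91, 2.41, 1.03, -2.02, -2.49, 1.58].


tanh(1.91) = 0.9571
tanh(2.41) = 0.984
tanh(1.03) = 0.7739
tanh(-2.02) = -0.9654
tanh(-2.49) = -0.9863
tanh(1.58) = 0.9186
result = [0.9571, 0.984, 0.7739, -0.9654, -0.9863, 0.9186]

[0.9571, 0.984, 0.7739, -0.9654, -0.9863, 0.9186]


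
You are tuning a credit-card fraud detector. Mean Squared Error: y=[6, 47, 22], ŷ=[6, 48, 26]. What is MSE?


Squared errors: (6-6)²=0, (47-48)²=1, (22-26)²=16
Sum = 17
MSE = 17/3 = 17/3

17/3


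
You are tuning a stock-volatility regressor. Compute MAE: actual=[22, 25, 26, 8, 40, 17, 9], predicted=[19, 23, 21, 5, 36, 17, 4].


Absolute errors: |22-19|=3, |25-23|=2, |26-21|=5, |8-5|=3, |40-36|=4, |17-17|=0, |9-4|=5
Sum = 22
MAE = 22/7 = 22/7

22/7


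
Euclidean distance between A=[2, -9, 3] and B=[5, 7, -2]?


d = √((2-5)² + (-9-7)² + (3+ 2)²)
  = √(9 + 256 + 25)
  = √290 = 17.0294

17.0294


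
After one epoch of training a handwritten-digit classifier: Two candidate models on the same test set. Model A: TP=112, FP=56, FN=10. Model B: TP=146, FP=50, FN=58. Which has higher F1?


Model A: P=112/168=0.6667, R=112/122=0.918, F1=2PR/(P+R)=2TP/(2TP+FP+FN)=224/290=0.7724
Model B: P=146/196=0.7449, R=146/204=0.7157, F1=2PR/(P+R)=2TP/(2TP+FP+FN)=292/400=0.73
0.7724 > 0.73 → Model A

Model A


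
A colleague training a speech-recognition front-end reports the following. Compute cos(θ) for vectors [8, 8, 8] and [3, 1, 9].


A·B = 8·3 + 8·1 + 8·9 = 104
‖A‖ = √192 = 13.8564, ‖B‖ = √91 = 9.5394
cos = 104/(√192·√91) = 104/√17472 = 0.7868

0.7868


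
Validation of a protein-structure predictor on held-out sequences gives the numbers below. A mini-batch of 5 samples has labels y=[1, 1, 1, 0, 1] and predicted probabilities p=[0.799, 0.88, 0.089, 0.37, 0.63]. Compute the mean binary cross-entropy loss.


L[0] = -ln(0.799) = 0.2244
L[1] = -ln(0.88) = 0.1278
L[2] = -ln(0.089) = 2.4191
L[3] = -ln(1-0.37) = -ln(0.63) = 0.462
L[4] = -ln(0.63) = 0.462
mean = (0.2244 + 0.1278 + 2.4191 + 0.462 + 0.462)/5 = 0.7391

0.7391
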